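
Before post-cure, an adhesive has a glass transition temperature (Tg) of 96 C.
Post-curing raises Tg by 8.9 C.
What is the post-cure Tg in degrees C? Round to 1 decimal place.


Tg_post = Tg_base + delta_Tg
= 96 + 8.9
= 104.9 C

104.9


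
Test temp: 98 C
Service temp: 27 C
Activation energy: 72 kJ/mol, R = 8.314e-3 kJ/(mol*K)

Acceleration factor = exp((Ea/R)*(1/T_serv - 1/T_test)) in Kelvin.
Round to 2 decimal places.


AF = exp((72/0.008314)*(1/300.15 - 1/371.15))
= 249.49

249.49


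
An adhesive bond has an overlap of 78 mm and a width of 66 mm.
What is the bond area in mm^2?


Bond area = overlap * width
= 78 * 66
= 5148 mm^2

5148


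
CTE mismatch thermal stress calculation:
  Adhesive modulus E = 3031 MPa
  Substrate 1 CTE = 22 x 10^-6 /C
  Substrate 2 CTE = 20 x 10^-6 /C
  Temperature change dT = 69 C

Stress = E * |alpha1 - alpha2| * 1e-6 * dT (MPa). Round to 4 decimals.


delta_alpha = |22 - 20| = 2 x 10^-6/C
Stress = 3031 * 2e-6 * 69
= 0.4183 MPa

0.4183


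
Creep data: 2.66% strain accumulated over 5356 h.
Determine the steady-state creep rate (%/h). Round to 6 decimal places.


Rate = 2.66 / 5356 = 0.000497 %/h

0.000497


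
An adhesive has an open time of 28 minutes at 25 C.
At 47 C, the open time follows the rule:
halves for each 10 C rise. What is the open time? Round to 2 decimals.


Factor = 2^((47-25)/10) = 4.5948
Open time = 28 / 4.5948 = 6.09 min

6.09


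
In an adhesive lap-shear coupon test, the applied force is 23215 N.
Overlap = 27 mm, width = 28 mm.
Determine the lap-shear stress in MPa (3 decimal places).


stress = F / (overlap * width)
= 23215 / (27 * 28)
= 30.708 MPa

30.708


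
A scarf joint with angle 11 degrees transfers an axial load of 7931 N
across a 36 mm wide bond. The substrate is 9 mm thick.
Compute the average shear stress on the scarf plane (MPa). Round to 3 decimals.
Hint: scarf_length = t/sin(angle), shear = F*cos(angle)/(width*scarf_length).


scarf_length = 9 / sin(11 deg) = 47.1676 mm
cos(11 deg) = 0.981627
shear stress = 7931 * 0.981627 / (36 * 47.1676)
= 4.585 MPa

4.585


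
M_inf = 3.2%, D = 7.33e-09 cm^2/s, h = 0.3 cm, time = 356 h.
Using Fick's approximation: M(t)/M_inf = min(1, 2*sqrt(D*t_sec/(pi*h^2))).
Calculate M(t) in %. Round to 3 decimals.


t = 1281600 s
ratio = min(1, 2*sqrt(7.33e-09*1281600/(pi*0.0900)))
= 0.364554
M(t) = 3.2 * 0.364554 = 1.167%

1.167


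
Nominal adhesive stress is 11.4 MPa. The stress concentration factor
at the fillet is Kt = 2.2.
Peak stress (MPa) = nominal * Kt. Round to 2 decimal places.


Peak = 11.4 * 2.2 = 25.08 MPa

25.08


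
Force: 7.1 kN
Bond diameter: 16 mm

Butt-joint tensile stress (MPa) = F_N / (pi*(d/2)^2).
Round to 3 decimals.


F_N = 7.1 * 1000 = 7100.0 N
A = pi*(8.0)^2 = 201.0619 mm^2
stress = 7100.0 / 201.0619 = 35.313 MPa

35.313


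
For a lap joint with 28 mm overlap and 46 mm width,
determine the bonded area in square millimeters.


Area = 28 * 46 = 1288 mm^2

1288


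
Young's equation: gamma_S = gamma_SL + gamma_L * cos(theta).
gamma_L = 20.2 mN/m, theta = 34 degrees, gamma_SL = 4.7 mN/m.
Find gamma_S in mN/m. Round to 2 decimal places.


cos(34 deg) = 0.829038
gamma_S = 4.7 + 20.2 * 0.829038
= 21.45 mN/m

21.45


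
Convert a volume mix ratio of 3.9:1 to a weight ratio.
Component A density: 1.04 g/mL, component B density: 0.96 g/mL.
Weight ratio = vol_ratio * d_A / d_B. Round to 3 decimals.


= 3.9 * 1.04 / 0.96 = 4.225

4.225


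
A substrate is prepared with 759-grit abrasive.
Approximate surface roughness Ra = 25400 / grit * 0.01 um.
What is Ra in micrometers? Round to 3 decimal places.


Ra = 25400 / 759 * 0.01 = 0.335 um

0.335


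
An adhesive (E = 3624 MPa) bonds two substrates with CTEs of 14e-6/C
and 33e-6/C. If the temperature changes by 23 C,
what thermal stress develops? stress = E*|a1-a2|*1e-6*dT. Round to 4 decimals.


Stress = 3624 * |14 - 33| * 1e-6 * 23
= 1.5837 MPa

1.5837


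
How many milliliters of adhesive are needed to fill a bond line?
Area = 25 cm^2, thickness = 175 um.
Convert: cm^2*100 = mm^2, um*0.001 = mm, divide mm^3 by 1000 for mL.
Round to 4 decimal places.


= (25 * 100) * (175 * 0.001) / 1000
= 0.4375 mL

0.4375


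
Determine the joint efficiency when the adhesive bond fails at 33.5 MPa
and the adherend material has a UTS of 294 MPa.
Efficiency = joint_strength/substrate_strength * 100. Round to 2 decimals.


Joint efficiency = 33.5 / 294 * 100
= 11.39%

11.39


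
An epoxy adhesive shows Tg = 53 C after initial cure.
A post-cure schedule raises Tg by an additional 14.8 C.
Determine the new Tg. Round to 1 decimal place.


New Tg = 53 + 14.8
= 67.8 C

67.8


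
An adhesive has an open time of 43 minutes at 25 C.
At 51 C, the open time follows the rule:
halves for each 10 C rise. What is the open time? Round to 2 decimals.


Factor = 2^((51-25)/10) = 6.0629
Open time = 43 / 6.0629 = 7.09 min

7.09


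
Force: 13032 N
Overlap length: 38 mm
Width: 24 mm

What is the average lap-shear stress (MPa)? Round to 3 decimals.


Average shear stress = F / (overlap * width)
= 13032 / (38 * 24)
= 14.289 MPa

14.289


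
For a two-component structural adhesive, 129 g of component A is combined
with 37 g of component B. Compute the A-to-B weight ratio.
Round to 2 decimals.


Weight ratio A:B = 129 / 37
= 3.49

3.49


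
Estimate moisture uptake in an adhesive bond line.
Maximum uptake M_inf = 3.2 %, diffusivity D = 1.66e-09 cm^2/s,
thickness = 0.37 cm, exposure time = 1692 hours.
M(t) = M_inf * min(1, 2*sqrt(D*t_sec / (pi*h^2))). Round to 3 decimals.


Convert time: 1692 h = 6091200 s
ratio = min(1, 2*sqrt(1.66e-09*6091200/(pi*0.37^2)))
= 0.306661
M(t) = 3.2 * 0.306661 = 0.981%

0.981


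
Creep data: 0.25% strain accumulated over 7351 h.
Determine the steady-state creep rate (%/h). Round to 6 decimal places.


Rate = 0.25 / 7351 = 0.000034 %/h

0.000034


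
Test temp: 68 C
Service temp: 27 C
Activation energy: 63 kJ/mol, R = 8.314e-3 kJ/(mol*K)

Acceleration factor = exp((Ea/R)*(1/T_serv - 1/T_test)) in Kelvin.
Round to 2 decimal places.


AF = exp((63/0.008314)*(1/300.15 - 1/341.15))
= 20.78

20.78


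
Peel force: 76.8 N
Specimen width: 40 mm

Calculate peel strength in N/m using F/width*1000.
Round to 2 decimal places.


Peel strength = 76.8 / 40 * 1000 = 1920.00 N/m

1920.00


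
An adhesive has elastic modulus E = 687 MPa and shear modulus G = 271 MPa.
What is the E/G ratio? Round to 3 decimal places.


E/G = 687 / 271 = 2.535

2.535


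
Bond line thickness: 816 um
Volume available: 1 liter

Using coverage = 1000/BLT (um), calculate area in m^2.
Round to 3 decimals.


1 L = 1e6 mm^3, thickness = 816 um = 0.816 mm
Area = 1e6 / 0.816 mm^2 = (1e6 / 0.816) / 1e6 m^2 = 1000 / 816 m^2
= 1.225 m^2

1.225


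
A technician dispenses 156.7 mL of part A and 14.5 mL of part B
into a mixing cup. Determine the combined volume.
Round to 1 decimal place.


Combined volume = 156.7 + 14.5
= 171.2 mL

171.2


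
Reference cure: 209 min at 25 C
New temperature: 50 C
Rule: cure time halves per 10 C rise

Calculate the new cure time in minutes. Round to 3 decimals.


factor = 2^((50-25)/10) = 5.6569
t_new = 209 / 5.6569 = 36.946 min

36.946


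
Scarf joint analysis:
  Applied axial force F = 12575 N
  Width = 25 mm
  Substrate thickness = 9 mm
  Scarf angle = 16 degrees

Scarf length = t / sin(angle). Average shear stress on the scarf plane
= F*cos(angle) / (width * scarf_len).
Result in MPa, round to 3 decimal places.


Scarf length = 9 / sin(16 deg) = 32.6516 mm
cos(16 deg) = 0.961262
Shear = 12575 * 0.961262 / (25 * 32.6516)
= 14.808 MPa

14.808


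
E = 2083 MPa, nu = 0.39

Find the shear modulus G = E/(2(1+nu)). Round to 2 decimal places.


G = 2083 / (2 * 1.39)
= 749.28 MPa

749.28


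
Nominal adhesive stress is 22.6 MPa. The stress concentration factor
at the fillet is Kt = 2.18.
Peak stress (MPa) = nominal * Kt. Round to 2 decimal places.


Peak = 22.6 * 2.18 = 49.27 MPa

49.27


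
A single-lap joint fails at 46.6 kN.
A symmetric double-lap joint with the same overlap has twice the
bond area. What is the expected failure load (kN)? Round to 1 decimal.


Double-lap load = 2 * 46.6 = 93.2 kN

93.2


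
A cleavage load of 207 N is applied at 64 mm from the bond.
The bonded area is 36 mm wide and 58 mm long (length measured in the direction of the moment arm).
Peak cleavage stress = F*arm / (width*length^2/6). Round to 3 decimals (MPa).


Moment = 207 * 64 = 13248 N*mm
Section modulus = 36 * 3364 / 6 = 121104 / 6 mm^3
Stress = 13248 / (121104 / 6) = 79488 / 121104
= 0.656 MPa

0.656


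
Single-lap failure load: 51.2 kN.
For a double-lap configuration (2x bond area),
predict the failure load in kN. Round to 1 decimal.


Failure load = 51.2 * 2 = 102.4 kN

102.4


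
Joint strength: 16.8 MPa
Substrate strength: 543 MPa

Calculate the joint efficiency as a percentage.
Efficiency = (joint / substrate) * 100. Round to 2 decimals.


Efficiency = (16.8 / 543) * 100 = 3.09%

3.09


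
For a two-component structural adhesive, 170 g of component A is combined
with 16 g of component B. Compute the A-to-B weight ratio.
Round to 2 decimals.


Weight ratio A:B = 170 / 16
= 10.63

10.63


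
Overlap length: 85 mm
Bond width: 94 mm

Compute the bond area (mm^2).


Bond area = 85 * 94 = 7990 mm^2

7990


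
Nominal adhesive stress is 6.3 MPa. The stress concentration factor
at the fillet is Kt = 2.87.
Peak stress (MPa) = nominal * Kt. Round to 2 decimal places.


Peak = 6.3 * 2.87 = 18.08 MPa

18.08


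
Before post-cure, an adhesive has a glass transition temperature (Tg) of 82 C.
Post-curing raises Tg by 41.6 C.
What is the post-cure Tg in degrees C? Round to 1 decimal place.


Tg_post = Tg_base + delta_Tg
= 82 + 41.6
= 123.6 C

123.6


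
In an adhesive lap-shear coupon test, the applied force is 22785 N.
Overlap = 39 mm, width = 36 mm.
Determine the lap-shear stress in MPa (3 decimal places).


stress = F / (overlap * width)
= 22785 / (39 * 36)
= 16.229 MPa

16.229


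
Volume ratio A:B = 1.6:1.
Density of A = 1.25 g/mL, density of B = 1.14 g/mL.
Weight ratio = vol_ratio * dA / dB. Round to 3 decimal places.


Wt ratio = 1.6 * 1.25 / 1.14
= 1.754

1.754


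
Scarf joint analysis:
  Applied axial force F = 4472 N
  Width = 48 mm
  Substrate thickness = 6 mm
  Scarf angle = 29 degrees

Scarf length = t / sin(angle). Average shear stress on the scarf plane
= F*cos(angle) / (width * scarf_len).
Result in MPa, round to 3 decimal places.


Scarf length = 6 / sin(29 deg) = 12.3760 mm
cos(29 deg) = 0.874620
Shear = 4472 * 0.874620 / (48 * 12.3760)
= 6.584 MPa

6.584


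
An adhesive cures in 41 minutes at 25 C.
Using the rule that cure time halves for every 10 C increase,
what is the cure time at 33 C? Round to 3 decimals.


Factor = 2^((33 - 25) / 10) = 1.7411
Cure time = 41 / 1.7411
= 23.548 minutes

23.548


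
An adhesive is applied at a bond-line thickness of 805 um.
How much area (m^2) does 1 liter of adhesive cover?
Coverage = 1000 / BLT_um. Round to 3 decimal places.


Coverage = 1000 / 805 = 1.242 m^2

1.242


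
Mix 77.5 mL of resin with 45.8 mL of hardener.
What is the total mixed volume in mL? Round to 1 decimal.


Total = 77.5 + 45.8 = 123.3 mL

123.3


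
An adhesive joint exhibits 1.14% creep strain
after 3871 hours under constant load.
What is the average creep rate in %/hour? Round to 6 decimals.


Creep rate = strain / time
= 1.14 / 3871
= 0.000294 %/h

0.000294


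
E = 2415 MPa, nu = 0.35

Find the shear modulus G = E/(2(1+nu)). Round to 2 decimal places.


G = 2415 / (2 * 1.35)
= 894.44 MPa

894.44


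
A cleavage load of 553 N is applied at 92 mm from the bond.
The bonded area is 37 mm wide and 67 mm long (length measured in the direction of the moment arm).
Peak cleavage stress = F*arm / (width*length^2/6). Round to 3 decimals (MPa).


Moment = 553 * 92 = 50876 N*mm
Section modulus = 37 * 4489 / 6 = 166093 / 6 mm^3
Stress = 50876 / (166093 / 6) = 305256 / 166093
= 1.838 MPa

1.838


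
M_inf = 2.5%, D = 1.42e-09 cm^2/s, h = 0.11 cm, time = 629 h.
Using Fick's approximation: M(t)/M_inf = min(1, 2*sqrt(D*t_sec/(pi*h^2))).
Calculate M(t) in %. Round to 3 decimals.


t = 2264400 s
ratio = min(1, 2*sqrt(1.42e-09*2264400/(pi*0.0121)))
= 0.581679
M(t) = 2.5 * 0.581679 = 1.454%

1.454


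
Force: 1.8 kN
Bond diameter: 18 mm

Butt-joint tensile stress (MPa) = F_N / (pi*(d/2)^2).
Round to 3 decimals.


F_N = 1.8 * 1000 = 1800.0 N
A = pi*(9.0)^2 = 254.4690 mm^2
stress = 1800.0 / 254.4690 = 7.074 MPa

7.074


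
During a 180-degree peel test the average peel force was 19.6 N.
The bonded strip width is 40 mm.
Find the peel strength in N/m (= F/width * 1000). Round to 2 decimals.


Peel strength = F/width * 1000
= 19.6 / 40 * 1000
= 490.00 N/m

490.00


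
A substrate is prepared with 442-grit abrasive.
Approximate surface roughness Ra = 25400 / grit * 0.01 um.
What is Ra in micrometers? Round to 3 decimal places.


Ra = 25400 / 442 * 0.01 = 0.575 um

0.575


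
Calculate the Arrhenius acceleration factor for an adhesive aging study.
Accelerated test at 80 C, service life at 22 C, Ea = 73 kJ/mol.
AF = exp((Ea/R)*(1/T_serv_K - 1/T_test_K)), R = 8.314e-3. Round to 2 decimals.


T_test = 353.15 K, T_serv = 295.15 K
Ea/R = 73 / 0.008314 = 8780.37
AF = exp(8780.37 * (1/295.15 - 1/353.15))
= 132.40

132.40


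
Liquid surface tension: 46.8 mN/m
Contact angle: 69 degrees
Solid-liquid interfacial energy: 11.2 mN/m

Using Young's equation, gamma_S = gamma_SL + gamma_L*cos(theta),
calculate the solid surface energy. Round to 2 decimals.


gamma_S = 11.2 + 46.8 * cos(69)
= 27.97 mN/m

27.97


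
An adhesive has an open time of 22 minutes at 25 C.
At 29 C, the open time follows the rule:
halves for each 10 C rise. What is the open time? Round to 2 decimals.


Factor = 2^((29-25)/10) = 1.3195
Open time = 22 / 1.3195 = 16.67 min

16.67


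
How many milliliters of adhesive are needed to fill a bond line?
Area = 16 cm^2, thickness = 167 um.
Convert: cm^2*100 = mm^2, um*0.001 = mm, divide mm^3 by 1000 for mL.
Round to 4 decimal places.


= (16 * 100) * (167 * 0.001) / 1000
= 0.2672 mL

0.2672


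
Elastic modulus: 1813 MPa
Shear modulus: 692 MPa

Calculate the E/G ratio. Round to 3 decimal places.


E / G = 1813 / 692 = 2.620

2.620


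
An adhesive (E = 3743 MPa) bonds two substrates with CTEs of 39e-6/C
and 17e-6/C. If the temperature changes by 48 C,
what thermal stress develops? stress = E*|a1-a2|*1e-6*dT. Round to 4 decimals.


Stress = 3743 * |39 - 17| * 1e-6 * 48
= 3.9526 MPa

3.9526


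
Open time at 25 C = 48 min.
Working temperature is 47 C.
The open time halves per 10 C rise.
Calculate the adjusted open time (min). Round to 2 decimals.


factor = 2^((47 - 25) / 10) = 4.5948
ot = 48 / 4.5948 = 10.45 min

10.45


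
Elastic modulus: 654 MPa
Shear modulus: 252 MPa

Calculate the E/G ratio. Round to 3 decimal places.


E / G = 654 / 252 = 2.595

2.595


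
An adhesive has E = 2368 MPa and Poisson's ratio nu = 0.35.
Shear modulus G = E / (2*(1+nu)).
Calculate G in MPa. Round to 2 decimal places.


G = 2368 / (2*(1+0.35))
= 2368 / 2.70
= 877.04 MPa

877.04


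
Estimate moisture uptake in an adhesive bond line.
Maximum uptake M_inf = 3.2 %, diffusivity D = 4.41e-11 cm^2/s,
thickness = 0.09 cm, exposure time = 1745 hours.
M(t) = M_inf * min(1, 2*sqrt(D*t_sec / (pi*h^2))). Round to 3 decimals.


Convert time: 1745 h = 6282000 s
ratio = min(1, 2*sqrt(4.41e-11*6282000/(pi*0.09^2)))
= 0.208680
M(t) = 3.2 * 0.208680 = 0.668%

0.668


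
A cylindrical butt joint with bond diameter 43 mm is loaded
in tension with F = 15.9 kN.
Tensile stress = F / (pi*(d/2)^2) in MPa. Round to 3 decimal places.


Area = pi * (43/2)^2 = 1452.2012 mm^2
Stress = 15.9*1000 / 1452.2012
= 10.949 MPa

10.949


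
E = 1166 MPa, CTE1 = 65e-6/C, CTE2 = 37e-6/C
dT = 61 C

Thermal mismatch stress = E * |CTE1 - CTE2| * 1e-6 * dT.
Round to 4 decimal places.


= 1166 * 28e-6 * 61
= 1.9915 MPa

1.9915


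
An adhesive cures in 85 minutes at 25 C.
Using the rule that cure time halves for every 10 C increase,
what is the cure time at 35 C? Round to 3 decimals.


Factor = 2^((35 - 25) / 10) = 2.0000
Cure time = 85 / 2.0000
= 42.500 minutes

42.500


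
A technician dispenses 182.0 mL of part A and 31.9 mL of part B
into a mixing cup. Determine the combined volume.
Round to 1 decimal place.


Combined volume = 182.0 + 31.9
= 213.9 mL

213.9


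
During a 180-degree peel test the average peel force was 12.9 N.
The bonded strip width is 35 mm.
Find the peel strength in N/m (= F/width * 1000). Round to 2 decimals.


Peel strength = F/width * 1000
= 12.9 / 35 * 1000
= 368.57 N/m

368.57


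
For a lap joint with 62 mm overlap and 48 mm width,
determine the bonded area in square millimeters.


Area = 62 * 48 = 2976 mm^2

2976


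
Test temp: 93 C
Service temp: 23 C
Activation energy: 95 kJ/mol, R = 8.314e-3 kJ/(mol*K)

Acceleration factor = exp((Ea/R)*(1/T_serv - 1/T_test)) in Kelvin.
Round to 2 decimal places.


AF = exp((95/0.008314)*(1/296.15 - 1/366.15))
= 1597.73

1597.73


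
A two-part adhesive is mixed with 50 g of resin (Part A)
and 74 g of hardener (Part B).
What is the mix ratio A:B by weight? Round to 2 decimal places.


Mix ratio = mass_A / mass_B
= 50 / 74
= 0.68

0.68


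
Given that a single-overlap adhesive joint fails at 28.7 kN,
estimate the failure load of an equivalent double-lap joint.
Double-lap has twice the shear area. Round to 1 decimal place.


Double-lap factor = 2
Expected load = 28.7 * 2 = 57.4 kN

57.4


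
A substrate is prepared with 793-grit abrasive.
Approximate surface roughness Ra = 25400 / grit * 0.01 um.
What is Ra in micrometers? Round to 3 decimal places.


Ra = 25400 / 793 * 0.01 = 0.320 um

0.320


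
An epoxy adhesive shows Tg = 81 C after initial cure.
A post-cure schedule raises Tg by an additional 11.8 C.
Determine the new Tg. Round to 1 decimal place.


New Tg = 81 + 11.8
= 92.8 C

92.8


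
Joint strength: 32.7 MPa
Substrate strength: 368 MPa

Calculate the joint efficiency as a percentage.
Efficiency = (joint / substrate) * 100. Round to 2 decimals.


Efficiency = (32.7 / 368) * 100 = 8.89%

8.89


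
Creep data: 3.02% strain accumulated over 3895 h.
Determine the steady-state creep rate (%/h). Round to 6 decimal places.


Rate = 3.02 / 3895 = 0.000775 %/h

0.000775


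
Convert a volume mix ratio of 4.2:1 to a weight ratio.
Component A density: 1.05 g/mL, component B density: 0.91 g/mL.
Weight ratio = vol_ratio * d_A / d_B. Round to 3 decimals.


= 4.2 * 1.05 / 0.91 = 4.846

4.846


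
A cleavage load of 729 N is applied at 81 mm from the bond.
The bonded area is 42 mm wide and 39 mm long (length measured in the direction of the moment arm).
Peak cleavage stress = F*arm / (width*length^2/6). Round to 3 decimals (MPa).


Moment = 729 * 81 = 59049 N*mm
Section modulus = 42 * 1521 / 6 = 63882 / 6 mm^3
Stress = 59049 / (63882 / 6) = 354294 / 63882
= 5.546 MPa

5.546


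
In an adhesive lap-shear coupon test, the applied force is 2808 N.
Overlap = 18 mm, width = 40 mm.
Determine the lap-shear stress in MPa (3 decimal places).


stress = F / (overlap * width)
= 2808 / (18 * 40)
= 3.900 MPa

3.900


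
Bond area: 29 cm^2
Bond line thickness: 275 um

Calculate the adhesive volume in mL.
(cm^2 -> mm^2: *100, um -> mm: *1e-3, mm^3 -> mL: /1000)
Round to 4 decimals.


V = 29*100 * 275*1e-3 / 1000
= 0.7975 mL

0.7975


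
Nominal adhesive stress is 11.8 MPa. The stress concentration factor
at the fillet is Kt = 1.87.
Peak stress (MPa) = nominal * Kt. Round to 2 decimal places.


Peak = 11.8 * 1.87 = 22.07 MPa

22.07


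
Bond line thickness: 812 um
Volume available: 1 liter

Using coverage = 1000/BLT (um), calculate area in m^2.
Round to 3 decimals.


1 L = 1e6 mm^3, thickness = 812 um = 0.812 mm
Area = 1e6 / 0.812 mm^2 = (1e6 / 0.812) / 1e6 m^2 = 1000 / 812 m^2
= 1.232 m^2

1.232


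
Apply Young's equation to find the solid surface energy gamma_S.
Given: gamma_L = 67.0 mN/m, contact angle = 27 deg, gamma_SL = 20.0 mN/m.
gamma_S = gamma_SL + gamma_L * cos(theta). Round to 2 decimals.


theta_rad = 27 * pi/180 = 0.471239
gamma_S = 20.0 + 67.0 * cos(0.471239)
= 79.70 mN/m

79.70


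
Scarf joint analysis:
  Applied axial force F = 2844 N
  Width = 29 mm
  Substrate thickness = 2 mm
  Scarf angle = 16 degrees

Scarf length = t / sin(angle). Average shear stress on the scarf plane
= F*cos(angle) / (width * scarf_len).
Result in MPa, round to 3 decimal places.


Scarf length = 2 / sin(16 deg) = 7.2559 mm
cos(16 deg) = 0.961262
Shear = 2844 * 0.961262 / (29 * 7.2559)
= 12.992 MPa

12.992


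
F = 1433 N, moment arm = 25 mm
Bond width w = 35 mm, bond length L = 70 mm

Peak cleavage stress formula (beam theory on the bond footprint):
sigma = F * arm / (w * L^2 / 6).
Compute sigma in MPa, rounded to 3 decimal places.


sigma = (1433 * 25) / (35 * 4900 / 6)
= 35825 * 6 / 171500
= 214950 / 171500
= 1.253 MPa

1.253


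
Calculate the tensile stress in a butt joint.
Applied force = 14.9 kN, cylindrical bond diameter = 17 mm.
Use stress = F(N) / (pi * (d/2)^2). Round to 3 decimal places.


A = pi * 8.5^2 = 226.9801 mm^2
sigma = 14900.0 / 226.9801 = 65.645 MPa

65.645


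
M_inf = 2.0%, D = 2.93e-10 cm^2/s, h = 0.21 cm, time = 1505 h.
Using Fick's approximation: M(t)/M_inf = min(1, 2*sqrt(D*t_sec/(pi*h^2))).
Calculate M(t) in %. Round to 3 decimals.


t = 5418000 s
ratio = min(1, 2*sqrt(2.93e-10*5418000/(pi*0.0441)))
= 0.214086
M(t) = 2.0 * 0.214086 = 0.428%

0.428


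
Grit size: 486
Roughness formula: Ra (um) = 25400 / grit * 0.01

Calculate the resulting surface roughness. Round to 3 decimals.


Ra = 25400 / 486 * 0.01
= 0.523 um

0.523


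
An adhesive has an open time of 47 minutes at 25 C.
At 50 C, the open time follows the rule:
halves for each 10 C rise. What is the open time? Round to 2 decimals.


Factor = 2^((50-25)/10) = 5.6569
Open time = 47 / 5.6569 = 8.31 min

8.31


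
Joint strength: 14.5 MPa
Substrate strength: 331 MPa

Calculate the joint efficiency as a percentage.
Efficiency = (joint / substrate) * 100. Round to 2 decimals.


Efficiency = (14.5 / 331) * 100 = 4.38%

4.38


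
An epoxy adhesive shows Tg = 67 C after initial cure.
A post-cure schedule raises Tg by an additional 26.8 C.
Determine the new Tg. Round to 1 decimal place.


New Tg = 67 + 26.8
= 93.8 C

93.8


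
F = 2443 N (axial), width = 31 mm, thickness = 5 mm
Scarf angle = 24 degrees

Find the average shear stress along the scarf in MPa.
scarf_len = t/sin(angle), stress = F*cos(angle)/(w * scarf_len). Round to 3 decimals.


scarf_len = 5/sin(24 deg) = 12.2930
cos(24 deg) = 0.913545
stress = 2443*0.913545/(31*12.2930) = 5.856 MPa

5.856


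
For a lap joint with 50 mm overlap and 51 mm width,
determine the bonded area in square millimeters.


Area = 50 * 51 = 2550 mm^2

2550


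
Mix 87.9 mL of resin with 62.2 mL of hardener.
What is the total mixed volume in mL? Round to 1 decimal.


Total = 87.9 + 62.2 = 150.1 mL

150.1


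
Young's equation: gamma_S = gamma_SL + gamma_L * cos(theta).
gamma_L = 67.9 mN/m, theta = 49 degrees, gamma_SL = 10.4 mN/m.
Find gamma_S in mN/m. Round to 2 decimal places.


cos(49 deg) = 0.656059
gamma_S = 10.4 + 67.9 * 0.656059
= 54.95 mN/m

54.95


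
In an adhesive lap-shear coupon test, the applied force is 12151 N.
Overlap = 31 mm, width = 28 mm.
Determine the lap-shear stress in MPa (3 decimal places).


stress = F / (overlap * width)
= 12151 / (31 * 28)
= 13.999 MPa

13.999


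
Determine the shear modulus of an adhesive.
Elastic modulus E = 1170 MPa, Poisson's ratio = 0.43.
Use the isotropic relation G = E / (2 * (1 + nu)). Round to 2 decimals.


G = 1170 / (2*(1+0.43)) = 1170 / 2.86
= 409.09 MPa

409.09


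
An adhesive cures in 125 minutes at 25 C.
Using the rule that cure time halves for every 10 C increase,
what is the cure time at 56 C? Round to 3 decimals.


Factor = 2^((56 - 25) / 10) = 8.5742
Cure time = 125 / 8.5742
= 14.579 minutes

14.579


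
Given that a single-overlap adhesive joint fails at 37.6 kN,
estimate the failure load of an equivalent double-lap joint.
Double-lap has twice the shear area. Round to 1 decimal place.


Double-lap factor = 2
Expected load = 37.6 * 2 = 75.2 kN

75.2


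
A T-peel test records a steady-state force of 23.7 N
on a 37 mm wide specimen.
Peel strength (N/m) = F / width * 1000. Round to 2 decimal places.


Peel strength = 23.7 / 37 * 1000
= 640.54 N/m

640.54


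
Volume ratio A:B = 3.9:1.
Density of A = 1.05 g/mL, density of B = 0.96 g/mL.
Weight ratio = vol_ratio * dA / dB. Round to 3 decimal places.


Wt ratio = 3.9 * 1.05 / 0.96
= 4.266

4.266


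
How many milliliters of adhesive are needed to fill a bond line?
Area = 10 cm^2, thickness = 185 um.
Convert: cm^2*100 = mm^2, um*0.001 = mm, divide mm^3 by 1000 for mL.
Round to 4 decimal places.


= (10 * 100) * (185 * 0.001) / 1000
= 0.1850 mL

0.1850


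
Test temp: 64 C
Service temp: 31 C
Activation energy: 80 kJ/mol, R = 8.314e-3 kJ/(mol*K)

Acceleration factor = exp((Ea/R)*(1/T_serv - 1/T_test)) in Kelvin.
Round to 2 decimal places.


AF = exp((80/0.008314)*(1/304.15 - 1/337.15))
= 22.12

22.12


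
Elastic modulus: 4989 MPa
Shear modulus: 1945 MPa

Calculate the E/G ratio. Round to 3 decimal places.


E / G = 4989 / 1945 = 2.565

2.565


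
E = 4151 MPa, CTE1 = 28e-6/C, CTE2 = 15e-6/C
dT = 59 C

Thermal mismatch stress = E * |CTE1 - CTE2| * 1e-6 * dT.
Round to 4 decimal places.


= 4151 * 13e-6 * 59
= 3.1838 MPa

3.1838


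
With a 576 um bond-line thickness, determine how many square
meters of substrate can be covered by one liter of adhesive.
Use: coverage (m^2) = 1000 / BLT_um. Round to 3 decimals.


Coverage = 1000 / 576 = 1.736 m^2

1.736


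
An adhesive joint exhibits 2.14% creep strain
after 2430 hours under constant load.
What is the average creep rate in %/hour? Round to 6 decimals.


Creep rate = strain / time
= 2.14 / 2430
= 0.000881 %/h

0.000881


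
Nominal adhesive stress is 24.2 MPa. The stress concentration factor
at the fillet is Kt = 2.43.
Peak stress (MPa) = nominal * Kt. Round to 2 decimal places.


Peak = 24.2 * 2.43 = 58.81 MPa

58.81


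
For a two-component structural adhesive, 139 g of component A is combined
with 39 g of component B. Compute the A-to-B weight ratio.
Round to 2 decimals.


Weight ratio A:B = 139 / 39
= 3.56

3.56


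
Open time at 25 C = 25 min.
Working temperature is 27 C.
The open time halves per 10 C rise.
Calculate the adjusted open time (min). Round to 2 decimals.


factor = 2^((27 - 25) / 10) = 1.1487
ot = 25 / 1.1487 = 21.76 min

21.76


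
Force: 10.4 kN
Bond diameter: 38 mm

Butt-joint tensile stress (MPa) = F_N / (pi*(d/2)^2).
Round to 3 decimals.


F_N = 10.4 * 1000 = 10400.0 N
A = pi*(19.0)^2 = 1134.1149 mm^2
stress = 10400.0 / 1134.1149 = 9.170 MPa

9.170


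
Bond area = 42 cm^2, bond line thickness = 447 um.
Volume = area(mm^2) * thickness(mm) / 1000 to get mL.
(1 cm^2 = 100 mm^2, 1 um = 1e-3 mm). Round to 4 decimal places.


area_mm2 = 42 * 100 = 4200
blt_mm = 447 * 1e-3 = 0.447
vol_mm3 = 4200 * 0.447 = 1877.4
vol_mL = 1877.4 / 1000 = 1.8774 mL

1.8774


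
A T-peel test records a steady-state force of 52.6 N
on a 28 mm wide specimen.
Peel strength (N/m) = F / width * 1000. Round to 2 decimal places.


Peel strength = 52.6 / 28 * 1000
= 1878.57 N/m

1878.57


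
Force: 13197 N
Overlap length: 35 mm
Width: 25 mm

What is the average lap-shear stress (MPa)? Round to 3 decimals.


Average shear stress = F / (overlap * width)
= 13197 / (35 * 25)
= 15.082 MPa

15.082


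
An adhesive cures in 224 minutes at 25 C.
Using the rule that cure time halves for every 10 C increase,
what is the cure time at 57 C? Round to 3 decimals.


Factor = 2^((57 - 25) / 10) = 9.1896
Cure time = 224 / 9.1896
= 24.375 minutes

24.375


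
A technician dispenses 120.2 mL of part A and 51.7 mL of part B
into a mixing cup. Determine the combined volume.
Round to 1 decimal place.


Combined volume = 120.2 + 51.7
= 171.9 mL

171.9


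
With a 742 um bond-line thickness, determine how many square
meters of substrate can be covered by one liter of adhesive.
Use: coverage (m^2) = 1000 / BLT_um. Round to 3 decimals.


Coverage = 1000 / 742 = 1.348 m^2

1.348


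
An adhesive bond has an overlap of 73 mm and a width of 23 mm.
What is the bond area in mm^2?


Bond area = overlap * width
= 73 * 23
= 1679 mm^2

1679


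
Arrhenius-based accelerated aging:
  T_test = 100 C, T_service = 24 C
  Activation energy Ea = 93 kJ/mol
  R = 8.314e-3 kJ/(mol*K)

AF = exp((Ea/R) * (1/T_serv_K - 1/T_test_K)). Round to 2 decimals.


T_test_K = 373.15, T_serv_K = 297.15
AF = exp((93/8.314e-3) * (1/297.15 - 1/373.15))
= 2136.73

2136.73


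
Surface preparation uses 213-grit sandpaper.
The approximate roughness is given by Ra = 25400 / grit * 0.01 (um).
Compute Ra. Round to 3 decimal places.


Ra = 25400 / 213 * 0.01
= 254 / 213
= 1.192 um

1.192


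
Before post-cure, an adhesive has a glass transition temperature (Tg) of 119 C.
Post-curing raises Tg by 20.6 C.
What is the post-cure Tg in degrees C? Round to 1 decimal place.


Tg_post = Tg_base + delta_Tg
= 119 + 20.6
= 139.6 C

139.6


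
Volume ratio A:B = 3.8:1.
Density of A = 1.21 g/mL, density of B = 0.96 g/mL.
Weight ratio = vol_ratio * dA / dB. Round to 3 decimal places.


Wt ratio = 3.8 * 1.21 / 0.96
= 4.790

4.790


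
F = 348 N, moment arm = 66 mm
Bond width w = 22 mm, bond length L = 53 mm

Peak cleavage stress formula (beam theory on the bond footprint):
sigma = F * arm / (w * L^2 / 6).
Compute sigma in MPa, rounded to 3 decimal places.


sigma = (348 * 66) / (22 * 2809 / 6)
= 22968 * 6 / 61798
= 137808 / 61798
= 2.230 MPa

2.230


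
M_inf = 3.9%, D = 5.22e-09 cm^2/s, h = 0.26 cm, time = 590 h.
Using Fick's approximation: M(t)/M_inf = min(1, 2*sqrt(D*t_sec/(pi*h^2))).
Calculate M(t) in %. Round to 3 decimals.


t = 2124000 s
ratio = min(1, 2*sqrt(5.22e-09*2124000/(pi*0.0676)))
= 0.456977
M(t) = 3.9 * 0.456977 = 1.782%

1.782


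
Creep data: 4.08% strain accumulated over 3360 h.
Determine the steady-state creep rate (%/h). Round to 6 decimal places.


Rate = 4.08 / 3360 = 0.001214 %/h

0.001214


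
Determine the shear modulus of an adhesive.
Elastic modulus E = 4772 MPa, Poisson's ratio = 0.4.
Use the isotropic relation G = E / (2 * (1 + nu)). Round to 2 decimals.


G = 4772 / (2*(1+0.4)) = 4772 / 2.80
= 1704.29 MPa

1704.29


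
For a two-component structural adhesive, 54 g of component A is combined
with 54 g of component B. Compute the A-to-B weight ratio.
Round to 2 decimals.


Weight ratio A:B = 54 / 54
= 1.00

1.00


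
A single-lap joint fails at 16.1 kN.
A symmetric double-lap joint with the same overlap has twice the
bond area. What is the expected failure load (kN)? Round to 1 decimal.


Double-lap load = 2 * 16.1 = 32.2 kN

32.2


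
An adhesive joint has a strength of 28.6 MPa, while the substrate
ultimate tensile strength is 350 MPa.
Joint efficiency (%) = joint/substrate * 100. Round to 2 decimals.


Efficiency = 28.6 / 350 * 100
= 8.17%

8.17


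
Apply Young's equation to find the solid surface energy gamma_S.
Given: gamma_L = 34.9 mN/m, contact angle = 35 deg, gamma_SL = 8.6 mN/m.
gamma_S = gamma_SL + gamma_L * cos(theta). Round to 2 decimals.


theta_rad = 35 * pi/180 = 0.610865
gamma_S = 8.6 + 34.9 * cos(0.610865)
= 37.19 mN/m

37.19


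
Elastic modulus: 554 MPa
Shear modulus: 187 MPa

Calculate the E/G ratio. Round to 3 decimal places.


E / G = 554 / 187 = 2.963

2.963


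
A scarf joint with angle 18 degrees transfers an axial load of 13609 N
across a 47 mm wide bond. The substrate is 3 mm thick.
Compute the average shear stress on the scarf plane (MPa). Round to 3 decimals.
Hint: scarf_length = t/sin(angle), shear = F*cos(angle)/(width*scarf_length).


scarf_length = 3 / sin(18 deg) = 9.7082 mm
cos(18 deg) = 0.951057
shear stress = 13609 * 0.951057 / (47 * 9.7082)
= 28.366 MPa

28.366


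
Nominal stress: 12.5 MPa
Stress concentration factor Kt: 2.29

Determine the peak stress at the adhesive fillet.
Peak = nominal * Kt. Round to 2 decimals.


Peak stress = 12.5 * 2.29
= 28.63 MPa

28.63


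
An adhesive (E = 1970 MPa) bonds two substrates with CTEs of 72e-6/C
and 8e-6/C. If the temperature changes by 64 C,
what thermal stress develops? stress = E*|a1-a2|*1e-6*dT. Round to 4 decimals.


Stress = 1970 * |72 - 8| * 1e-6 * 64
= 8.0691 MPa

8.0691


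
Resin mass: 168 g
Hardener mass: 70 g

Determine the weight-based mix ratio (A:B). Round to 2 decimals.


Ratio = 168 / 70 = 2.40

2.40


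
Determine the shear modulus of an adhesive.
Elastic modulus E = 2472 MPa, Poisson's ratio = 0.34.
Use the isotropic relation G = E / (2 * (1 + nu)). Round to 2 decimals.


G = 2472 / (2*(1+0.34)) = 2472 / 2.68
= 922.39 MPa

922.39


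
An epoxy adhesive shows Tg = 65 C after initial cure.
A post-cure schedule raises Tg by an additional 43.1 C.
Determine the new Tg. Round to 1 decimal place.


New Tg = 65 + 43.1
= 108.1 C

108.1


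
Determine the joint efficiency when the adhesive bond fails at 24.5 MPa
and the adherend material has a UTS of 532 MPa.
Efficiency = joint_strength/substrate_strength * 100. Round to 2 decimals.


Joint efficiency = 24.5 / 532 * 100
= 4.61%

4.61


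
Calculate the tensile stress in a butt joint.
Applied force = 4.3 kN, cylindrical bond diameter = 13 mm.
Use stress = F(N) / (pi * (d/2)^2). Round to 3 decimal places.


A = pi * 6.5^2 = 132.7323 mm^2
sigma = 4300.0 / 132.7323 = 32.396 MPa

32.396


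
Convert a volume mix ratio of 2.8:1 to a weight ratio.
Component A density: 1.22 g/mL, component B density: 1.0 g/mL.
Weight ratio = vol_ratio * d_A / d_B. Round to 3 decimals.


= 2.8 * 1.22 / 1.0 = 3.416

3.416


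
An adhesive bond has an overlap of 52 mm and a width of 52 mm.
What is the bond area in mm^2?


Bond area = overlap * width
= 52 * 52
= 2704 mm^2

2704


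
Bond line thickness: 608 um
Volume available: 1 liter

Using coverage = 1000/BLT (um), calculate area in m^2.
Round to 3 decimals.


1 L = 1e6 mm^3, thickness = 608 um = 0.608 mm
Area = 1e6 / 0.608 mm^2 = (1e6 / 0.608) / 1e6 m^2 = 1000 / 608 m^2
= 1.645 m^2

1.645


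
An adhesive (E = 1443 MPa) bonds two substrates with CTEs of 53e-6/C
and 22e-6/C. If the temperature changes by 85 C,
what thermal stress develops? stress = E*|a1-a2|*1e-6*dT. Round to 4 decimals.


Stress = 1443 * |53 - 22| * 1e-6 * 85
= 3.8023 MPa

3.8023


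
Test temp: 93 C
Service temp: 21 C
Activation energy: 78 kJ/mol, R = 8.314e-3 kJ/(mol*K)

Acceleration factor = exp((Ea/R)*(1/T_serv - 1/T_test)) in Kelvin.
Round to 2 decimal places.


AF = exp((78/0.008314)*(1/294.15 - 1/366.15))
= 529.41

529.41


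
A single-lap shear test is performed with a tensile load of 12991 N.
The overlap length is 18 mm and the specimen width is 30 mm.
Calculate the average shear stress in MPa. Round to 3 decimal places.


Shear stress = F / (overlap * width)
= 12991 / (18 * 30)
= 12991 / 540
= 24.057 MPa

24.057


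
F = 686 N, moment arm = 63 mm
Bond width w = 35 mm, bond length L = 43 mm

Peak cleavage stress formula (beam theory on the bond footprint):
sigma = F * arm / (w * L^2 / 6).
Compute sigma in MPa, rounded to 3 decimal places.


sigma = (686 * 63) / (35 * 1849 / 6)
= 43218 * 6 / 64715
= 259308 / 64715
= 4.007 MPa

4.007


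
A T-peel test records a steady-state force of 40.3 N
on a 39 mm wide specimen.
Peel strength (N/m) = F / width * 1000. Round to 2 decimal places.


Peel strength = 40.3 / 39 * 1000
= 1033.33 N/m

1033.33


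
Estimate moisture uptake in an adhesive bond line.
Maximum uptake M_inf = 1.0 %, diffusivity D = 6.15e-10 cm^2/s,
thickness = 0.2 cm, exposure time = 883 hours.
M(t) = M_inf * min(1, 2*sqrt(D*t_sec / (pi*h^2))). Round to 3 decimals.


Convert time: 883 h = 3178800 s
ratio = min(1, 2*sqrt(6.15e-10*3178800/(pi*0.2^2)))
= 0.249456
M(t) = 1.0 * 0.249456 = 0.249%

0.249


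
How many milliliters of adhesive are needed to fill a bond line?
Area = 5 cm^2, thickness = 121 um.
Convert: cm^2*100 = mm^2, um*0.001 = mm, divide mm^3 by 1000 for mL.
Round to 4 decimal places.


= (5 * 100) * (121 * 0.001) / 1000
= 0.0605 mL

0.0605


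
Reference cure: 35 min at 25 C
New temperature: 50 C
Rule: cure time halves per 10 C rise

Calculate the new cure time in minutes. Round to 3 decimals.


factor = 2^((50-25)/10) = 5.6569
t_new = 35 / 5.6569 = 6.187 min

6.187


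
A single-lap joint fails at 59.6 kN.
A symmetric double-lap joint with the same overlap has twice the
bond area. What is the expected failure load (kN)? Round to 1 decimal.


Double-lap load = 2 * 59.6 = 119.2 kN

119.2


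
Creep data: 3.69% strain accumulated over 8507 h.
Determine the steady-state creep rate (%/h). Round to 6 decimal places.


Rate = 3.69 / 8507 = 0.000434 %/h

0.000434


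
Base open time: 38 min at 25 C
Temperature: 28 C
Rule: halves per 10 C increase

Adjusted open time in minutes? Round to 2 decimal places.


Acceleration = 2^((28-25)/10) = 1.2311
Open time = 38 / 1.2311 = 30.87 min

30.87


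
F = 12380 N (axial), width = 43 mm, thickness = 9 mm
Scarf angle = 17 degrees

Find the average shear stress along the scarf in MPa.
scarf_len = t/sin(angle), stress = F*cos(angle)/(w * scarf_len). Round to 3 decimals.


scarf_len = 9/sin(17 deg) = 30.7827
cos(17 deg) = 0.956305
stress = 12380*0.956305/(43*30.7827) = 8.944 MPa

8.944


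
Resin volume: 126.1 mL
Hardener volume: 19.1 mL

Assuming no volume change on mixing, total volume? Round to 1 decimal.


V_total = 126.1 + 19.1 = 145.2 mL

145.2


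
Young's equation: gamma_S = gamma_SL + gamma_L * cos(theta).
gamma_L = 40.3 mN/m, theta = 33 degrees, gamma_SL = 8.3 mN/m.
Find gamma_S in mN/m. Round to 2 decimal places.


cos(33 deg) = 0.838671
gamma_S = 8.3 + 40.3 * 0.838671
= 42.10 mN/m

42.10


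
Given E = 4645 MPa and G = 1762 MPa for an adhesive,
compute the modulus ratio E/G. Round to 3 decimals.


E/G ratio = 4645 / 1762 = 2.636

2.636


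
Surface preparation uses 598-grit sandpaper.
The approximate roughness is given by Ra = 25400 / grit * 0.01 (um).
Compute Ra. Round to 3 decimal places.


Ra = 25400 / 598 * 0.01
= 254 / 598
= 0.425 um

0.425


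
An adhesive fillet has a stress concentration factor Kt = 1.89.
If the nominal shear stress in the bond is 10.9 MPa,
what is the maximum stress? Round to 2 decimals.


Max stress = 10.9 * 1.89 = 20.60 MPa

20.60


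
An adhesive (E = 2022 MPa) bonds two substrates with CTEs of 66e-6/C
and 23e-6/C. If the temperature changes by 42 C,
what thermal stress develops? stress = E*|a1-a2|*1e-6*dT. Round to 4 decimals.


Stress = 2022 * |66 - 23| * 1e-6 * 42
= 3.6517 MPa

3.6517


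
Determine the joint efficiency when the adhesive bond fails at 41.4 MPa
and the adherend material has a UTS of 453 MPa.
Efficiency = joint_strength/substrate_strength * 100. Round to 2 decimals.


Joint efficiency = 41.4 / 453 * 100
= 9.14%

9.14


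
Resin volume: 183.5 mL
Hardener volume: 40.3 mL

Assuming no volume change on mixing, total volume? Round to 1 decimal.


V_total = 183.5 + 40.3 = 223.8 mL

223.8


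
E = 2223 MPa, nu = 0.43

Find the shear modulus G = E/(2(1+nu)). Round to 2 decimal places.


G = 2223 / (2 * 1.43)
= 777.27 MPa

777.27


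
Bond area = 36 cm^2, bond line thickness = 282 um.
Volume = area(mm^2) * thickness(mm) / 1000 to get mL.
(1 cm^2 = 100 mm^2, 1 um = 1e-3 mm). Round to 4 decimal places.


area_mm2 = 36 * 100 = 3600
blt_mm = 282 * 1e-3 = 0.282
vol_mm3 = 3600 * 0.282 = 1015.2
vol_mL = 1015.2 / 1000 = 1.0152 mL

1.0152
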